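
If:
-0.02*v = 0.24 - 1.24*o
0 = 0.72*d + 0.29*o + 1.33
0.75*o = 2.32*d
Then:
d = -0.82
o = -2.54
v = -169.74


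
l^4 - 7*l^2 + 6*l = l*(l - 2)*(l - 1)*(l + 3)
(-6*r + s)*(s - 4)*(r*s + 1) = -6*r^2*s^2 + 24*r^2*s + r*s^3 - 4*r*s^2 - 6*r*s + 24*r + s^2 - 4*s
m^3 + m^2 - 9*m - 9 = (m - 3)*(m + 1)*(m + 3)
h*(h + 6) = h^2 + 6*h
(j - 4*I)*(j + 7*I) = j^2 + 3*I*j + 28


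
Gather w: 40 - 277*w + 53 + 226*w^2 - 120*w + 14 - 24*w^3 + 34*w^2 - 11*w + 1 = -24*w^3 + 260*w^2 - 408*w + 108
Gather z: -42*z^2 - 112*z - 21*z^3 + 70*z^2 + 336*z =-21*z^3 + 28*z^2 + 224*z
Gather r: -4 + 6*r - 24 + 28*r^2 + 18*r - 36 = 28*r^2 + 24*r - 64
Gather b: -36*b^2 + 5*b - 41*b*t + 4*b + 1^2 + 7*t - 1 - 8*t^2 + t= -36*b^2 + b*(9 - 41*t) - 8*t^2 + 8*t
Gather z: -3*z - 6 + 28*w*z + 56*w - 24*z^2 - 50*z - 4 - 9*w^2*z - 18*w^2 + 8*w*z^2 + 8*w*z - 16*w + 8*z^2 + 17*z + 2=-18*w^2 + 40*w + z^2*(8*w - 16) + z*(-9*w^2 + 36*w - 36) - 8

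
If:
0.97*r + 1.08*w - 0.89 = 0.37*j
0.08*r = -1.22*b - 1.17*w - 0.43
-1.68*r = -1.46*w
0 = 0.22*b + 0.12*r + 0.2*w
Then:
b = -1.33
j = 2.58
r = 0.83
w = 0.96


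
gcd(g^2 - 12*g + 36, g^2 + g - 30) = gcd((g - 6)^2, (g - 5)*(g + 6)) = 1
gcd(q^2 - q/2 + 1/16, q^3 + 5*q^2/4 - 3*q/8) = q - 1/4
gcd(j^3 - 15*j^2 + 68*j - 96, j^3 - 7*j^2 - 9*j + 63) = j - 3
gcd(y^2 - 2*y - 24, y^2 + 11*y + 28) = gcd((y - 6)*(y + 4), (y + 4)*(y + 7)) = y + 4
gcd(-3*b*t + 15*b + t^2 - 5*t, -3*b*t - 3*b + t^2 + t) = -3*b + t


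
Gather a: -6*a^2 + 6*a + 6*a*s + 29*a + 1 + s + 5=-6*a^2 + a*(6*s + 35) + s + 6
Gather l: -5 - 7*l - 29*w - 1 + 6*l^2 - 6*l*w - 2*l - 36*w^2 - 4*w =6*l^2 + l*(-6*w - 9) - 36*w^2 - 33*w - 6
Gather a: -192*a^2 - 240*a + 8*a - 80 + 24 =-192*a^2 - 232*a - 56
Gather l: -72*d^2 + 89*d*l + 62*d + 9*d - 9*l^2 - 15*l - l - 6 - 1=-72*d^2 + 71*d - 9*l^2 + l*(89*d - 16) - 7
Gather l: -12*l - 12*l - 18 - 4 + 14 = -24*l - 8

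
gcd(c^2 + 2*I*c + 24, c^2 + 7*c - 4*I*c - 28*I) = c - 4*I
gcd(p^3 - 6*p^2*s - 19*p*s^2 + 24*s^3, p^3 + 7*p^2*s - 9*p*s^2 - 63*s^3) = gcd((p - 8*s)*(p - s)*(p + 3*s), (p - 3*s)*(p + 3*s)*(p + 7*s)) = p + 3*s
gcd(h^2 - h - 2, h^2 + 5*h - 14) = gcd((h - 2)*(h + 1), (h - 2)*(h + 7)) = h - 2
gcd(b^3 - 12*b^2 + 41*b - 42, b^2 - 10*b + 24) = 1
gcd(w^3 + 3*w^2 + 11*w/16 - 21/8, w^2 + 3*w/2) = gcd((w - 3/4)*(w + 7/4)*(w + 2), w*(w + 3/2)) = 1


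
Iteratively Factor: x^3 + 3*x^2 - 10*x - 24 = (x - 3)*(x^2 + 6*x + 8) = (x - 3)*(x + 4)*(x + 2)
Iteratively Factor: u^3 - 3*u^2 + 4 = (u - 2)*(u^2 - u - 2) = (u - 2)^2*(u + 1)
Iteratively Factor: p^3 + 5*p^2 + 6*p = (p + 3)*(p^2 + 2*p) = (p + 2)*(p + 3)*(p)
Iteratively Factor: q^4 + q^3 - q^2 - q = (q + 1)*(q^3 - q) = q*(q + 1)*(q^2 - 1) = q*(q - 1)*(q + 1)*(q + 1)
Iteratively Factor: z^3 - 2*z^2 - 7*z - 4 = (z - 4)*(z^2 + 2*z + 1) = (z - 4)*(z + 1)*(z + 1)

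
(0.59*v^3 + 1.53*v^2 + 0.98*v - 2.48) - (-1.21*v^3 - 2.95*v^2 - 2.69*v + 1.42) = 1.8*v^3 + 4.48*v^2 + 3.67*v - 3.9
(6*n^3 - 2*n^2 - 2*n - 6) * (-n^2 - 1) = -6*n^5 + 2*n^4 - 4*n^3 + 8*n^2 + 2*n + 6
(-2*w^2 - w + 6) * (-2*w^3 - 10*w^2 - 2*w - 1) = 4*w^5 + 22*w^4 + 2*w^3 - 56*w^2 - 11*w - 6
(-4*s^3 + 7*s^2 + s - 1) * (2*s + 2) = -8*s^4 + 6*s^3 + 16*s^2 - 2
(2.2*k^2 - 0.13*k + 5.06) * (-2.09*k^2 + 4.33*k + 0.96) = -4.598*k^4 + 9.7977*k^3 - 9.0263*k^2 + 21.785*k + 4.8576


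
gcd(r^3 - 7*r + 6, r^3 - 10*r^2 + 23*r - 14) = r^2 - 3*r + 2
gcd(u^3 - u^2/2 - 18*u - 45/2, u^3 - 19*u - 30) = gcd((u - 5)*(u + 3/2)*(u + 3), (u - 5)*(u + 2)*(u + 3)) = u^2 - 2*u - 15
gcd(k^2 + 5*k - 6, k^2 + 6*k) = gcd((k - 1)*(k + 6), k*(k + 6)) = k + 6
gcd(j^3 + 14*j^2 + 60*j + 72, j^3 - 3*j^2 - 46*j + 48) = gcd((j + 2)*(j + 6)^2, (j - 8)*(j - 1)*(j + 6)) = j + 6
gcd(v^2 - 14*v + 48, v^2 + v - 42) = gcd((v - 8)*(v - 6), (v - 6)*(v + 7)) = v - 6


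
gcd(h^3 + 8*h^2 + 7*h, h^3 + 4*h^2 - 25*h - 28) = h^2 + 8*h + 7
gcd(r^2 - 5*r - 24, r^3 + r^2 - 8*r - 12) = 1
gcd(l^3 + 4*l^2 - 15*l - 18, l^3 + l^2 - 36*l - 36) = l^2 + 7*l + 6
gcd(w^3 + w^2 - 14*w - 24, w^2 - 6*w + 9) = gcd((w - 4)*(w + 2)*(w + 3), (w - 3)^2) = 1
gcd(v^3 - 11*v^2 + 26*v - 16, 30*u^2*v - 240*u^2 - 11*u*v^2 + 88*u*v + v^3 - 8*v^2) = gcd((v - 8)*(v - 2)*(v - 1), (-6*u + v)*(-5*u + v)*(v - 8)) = v - 8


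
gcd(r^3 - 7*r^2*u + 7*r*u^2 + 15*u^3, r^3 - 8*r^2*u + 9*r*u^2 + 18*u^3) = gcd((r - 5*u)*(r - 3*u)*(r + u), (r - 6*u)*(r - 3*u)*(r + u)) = r^2 - 2*r*u - 3*u^2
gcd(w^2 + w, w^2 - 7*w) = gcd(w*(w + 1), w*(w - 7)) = w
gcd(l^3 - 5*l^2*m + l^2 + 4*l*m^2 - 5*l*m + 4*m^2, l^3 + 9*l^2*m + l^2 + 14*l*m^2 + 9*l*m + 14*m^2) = l + 1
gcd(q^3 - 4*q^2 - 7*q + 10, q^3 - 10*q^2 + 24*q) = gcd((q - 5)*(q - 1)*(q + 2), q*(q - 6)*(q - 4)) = 1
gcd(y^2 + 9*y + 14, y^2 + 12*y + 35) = y + 7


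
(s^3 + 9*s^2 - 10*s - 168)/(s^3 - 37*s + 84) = (s + 6)/(s - 3)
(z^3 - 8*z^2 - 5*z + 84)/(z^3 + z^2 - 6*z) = (z^2 - 11*z + 28)/(z*(z - 2))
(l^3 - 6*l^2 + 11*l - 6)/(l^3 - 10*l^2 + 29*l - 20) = (l^2 - 5*l + 6)/(l^2 - 9*l + 20)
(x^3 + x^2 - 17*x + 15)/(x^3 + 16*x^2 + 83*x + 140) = (x^2 - 4*x + 3)/(x^2 + 11*x + 28)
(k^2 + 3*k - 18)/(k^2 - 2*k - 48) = (k - 3)/(k - 8)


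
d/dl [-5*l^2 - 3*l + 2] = -10*l - 3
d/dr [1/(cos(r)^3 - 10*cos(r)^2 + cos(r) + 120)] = (3*cos(r)^2 - 20*cos(r) + 1)*sin(r)/(cos(r)^3 - 10*cos(r)^2 + cos(r) + 120)^2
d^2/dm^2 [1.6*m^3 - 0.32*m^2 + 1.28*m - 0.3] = 9.6*m - 0.64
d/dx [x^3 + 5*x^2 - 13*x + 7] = 3*x^2 + 10*x - 13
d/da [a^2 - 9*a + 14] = 2*a - 9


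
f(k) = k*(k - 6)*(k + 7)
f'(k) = k*(k - 6) + k*(k + 7) + (k - 6)*(k + 7) = 3*k^2 + 2*k - 42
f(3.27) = -91.68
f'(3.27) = -3.38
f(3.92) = -89.04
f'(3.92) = 11.94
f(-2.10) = 83.35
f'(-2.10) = -32.97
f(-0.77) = 32.48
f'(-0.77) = -41.76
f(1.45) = -55.75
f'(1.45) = -32.79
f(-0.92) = 38.71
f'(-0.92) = -41.30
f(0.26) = -10.83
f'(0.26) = -41.28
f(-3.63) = 117.80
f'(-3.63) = -9.73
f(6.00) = 0.00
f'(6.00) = 78.00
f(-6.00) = 72.00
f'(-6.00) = 54.00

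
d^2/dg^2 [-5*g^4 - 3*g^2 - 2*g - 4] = -60*g^2 - 6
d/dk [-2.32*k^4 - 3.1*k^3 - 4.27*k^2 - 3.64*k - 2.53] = -9.28*k^3 - 9.3*k^2 - 8.54*k - 3.64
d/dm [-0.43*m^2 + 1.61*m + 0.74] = 1.61 - 0.86*m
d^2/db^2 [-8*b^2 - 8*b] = -16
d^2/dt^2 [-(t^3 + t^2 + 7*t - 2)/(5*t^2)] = 2*(6 - 7*t)/(5*t^4)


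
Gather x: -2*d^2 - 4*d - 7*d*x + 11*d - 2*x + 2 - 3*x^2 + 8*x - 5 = -2*d^2 + 7*d - 3*x^2 + x*(6 - 7*d) - 3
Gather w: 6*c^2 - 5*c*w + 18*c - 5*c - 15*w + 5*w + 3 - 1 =6*c^2 + 13*c + w*(-5*c - 10) + 2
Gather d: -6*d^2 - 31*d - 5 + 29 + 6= -6*d^2 - 31*d + 30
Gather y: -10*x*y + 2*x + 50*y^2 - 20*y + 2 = 2*x + 50*y^2 + y*(-10*x - 20) + 2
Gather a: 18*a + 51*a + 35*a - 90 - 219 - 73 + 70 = 104*a - 312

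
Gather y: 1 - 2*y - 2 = -2*y - 1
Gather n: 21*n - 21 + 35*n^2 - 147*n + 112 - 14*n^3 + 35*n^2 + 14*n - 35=-14*n^3 + 70*n^2 - 112*n + 56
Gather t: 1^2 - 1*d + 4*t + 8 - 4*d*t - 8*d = -9*d + t*(4 - 4*d) + 9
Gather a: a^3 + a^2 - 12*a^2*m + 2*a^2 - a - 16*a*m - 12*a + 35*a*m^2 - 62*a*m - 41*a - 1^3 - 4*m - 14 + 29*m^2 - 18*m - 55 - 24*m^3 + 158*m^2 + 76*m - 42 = a^3 + a^2*(3 - 12*m) + a*(35*m^2 - 78*m - 54) - 24*m^3 + 187*m^2 + 54*m - 112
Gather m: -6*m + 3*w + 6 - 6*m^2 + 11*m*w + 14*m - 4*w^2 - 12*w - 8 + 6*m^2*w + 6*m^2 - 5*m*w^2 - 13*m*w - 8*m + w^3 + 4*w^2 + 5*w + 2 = 6*m^2*w + m*(-5*w^2 - 2*w) + w^3 - 4*w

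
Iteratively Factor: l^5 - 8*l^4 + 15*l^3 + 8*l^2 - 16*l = (l - 4)*(l^4 - 4*l^3 - l^2 + 4*l) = (l - 4)^2*(l^3 - l) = l*(l - 4)^2*(l^2 - 1) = l*(l - 4)^2*(l + 1)*(l - 1)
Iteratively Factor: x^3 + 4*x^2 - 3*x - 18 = (x + 3)*(x^2 + x - 6) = (x - 2)*(x + 3)*(x + 3)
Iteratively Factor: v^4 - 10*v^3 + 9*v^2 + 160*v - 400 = (v + 4)*(v^3 - 14*v^2 + 65*v - 100) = (v - 4)*(v + 4)*(v^2 - 10*v + 25) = (v - 5)*(v - 4)*(v + 4)*(v - 5)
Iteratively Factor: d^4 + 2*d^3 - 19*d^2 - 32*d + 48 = (d + 4)*(d^3 - 2*d^2 - 11*d + 12) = (d + 3)*(d + 4)*(d^2 - 5*d + 4) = (d - 1)*(d + 3)*(d + 4)*(d - 4)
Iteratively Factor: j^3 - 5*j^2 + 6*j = (j - 3)*(j^2 - 2*j) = j*(j - 3)*(j - 2)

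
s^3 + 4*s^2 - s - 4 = (s - 1)*(s + 1)*(s + 4)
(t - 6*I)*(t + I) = t^2 - 5*I*t + 6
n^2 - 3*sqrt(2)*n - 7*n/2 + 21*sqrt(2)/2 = (n - 7/2)*(n - 3*sqrt(2))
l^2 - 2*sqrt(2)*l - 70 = (l - 7*sqrt(2))*(l + 5*sqrt(2))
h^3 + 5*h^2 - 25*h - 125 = (h - 5)*(h + 5)^2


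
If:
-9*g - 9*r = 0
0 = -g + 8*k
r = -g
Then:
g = -r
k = -r/8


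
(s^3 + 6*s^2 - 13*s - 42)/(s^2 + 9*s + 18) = (s^3 + 6*s^2 - 13*s - 42)/(s^2 + 9*s + 18)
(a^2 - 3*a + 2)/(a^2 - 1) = (a - 2)/(a + 1)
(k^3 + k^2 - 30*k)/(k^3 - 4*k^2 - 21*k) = (-k^2 - k + 30)/(-k^2 + 4*k + 21)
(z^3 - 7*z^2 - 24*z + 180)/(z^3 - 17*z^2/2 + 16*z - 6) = 2*(z^2 - z - 30)/(2*z^2 - 5*z + 2)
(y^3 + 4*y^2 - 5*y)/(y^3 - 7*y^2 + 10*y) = (y^2 + 4*y - 5)/(y^2 - 7*y + 10)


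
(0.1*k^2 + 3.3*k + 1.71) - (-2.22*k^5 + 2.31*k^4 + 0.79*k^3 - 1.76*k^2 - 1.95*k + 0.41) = 2.22*k^5 - 2.31*k^4 - 0.79*k^3 + 1.86*k^2 + 5.25*k + 1.3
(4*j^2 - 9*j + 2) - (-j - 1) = 4*j^2 - 8*j + 3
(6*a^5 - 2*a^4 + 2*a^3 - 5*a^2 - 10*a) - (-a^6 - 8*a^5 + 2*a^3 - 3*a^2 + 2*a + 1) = a^6 + 14*a^5 - 2*a^4 - 2*a^2 - 12*a - 1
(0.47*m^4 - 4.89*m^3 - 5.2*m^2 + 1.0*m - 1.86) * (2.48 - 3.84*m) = -1.8048*m^5 + 19.9432*m^4 + 7.8408*m^3 - 16.736*m^2 + 9.6224*m - 4.6128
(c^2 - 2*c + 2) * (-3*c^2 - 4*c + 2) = -3*c^4 + 2*c^3 + 4*c^2 - 12*c + 4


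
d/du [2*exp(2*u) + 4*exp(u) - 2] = 4*(exp(u) + 1)*exp(u)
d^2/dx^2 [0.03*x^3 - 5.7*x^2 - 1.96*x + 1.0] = 0.18*x - 11.4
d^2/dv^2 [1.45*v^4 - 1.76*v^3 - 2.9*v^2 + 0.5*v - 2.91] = 17.4*v^2 - 10.56*v - 5.8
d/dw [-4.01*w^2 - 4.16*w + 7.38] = -8.02*w - 4.16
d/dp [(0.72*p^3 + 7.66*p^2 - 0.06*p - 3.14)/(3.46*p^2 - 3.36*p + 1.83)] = (2.4912*p^4 - 4.83839999999999*p^3 - 21.5772*p^2 + 49.7644*p - 10.6602)/(11.9716*p^4 - 23.2512*p^3 + 23.9532*p^2 - 12.2976*p + 3.3489)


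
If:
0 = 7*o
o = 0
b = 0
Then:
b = 0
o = 0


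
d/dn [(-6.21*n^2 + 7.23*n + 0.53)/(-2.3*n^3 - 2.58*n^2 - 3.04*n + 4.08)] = (-14.283*n^4 + 33.258*n^3 + 41.1888*n^2 - 47.9388*n + 31.1096)/(5.29*n^6 + 11.868*n^5 + 20.6404*n^4 - 3.0816*n^3 - 11.8112*n^2 - 24.8064*n + 16.6464)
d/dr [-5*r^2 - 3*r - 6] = -10*r - 3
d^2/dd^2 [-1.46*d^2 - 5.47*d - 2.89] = -2.92000000000000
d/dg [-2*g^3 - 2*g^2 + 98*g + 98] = -6*g^2 - 4*g + 98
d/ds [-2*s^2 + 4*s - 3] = 4 - 4*s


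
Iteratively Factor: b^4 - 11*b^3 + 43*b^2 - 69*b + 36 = (b - 3)*(b^3 - 8*b^2 + 19*b - 12) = (b - 4)*(b - 3)*(b^2 - 4*b + 3) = (b - 4)*(b - 3)*(b - 1)*(b - 3)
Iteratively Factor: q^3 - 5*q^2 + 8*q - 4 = (q - 2)*(q^2 - 3*q + 2) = (q - 2)*(q - 1)*(q - 2)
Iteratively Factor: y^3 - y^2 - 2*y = (y - 2)*(y^2 + y) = (y - 2)*(y + 1)*(y)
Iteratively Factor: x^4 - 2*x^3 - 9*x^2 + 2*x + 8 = (x + 1)*(x^3 - 3*x^2 - 6*x + 8) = (x - 4)*(x + 1)*(x^2 + x - 2) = (x - 4)*(x - 1)*(x + 1)*(x + 2)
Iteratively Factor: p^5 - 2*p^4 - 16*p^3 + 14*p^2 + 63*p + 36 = (p + 1)*(p^4 - 3*p^3 - 13*p^2 + 27*p + 36) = (p + 1)^2*(p^3 - 4*p^2 - 9*p + 36) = (p - 3)*(p + 1)^2*(p^2 - p - 12) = (p - 4)*(p - 3)*(p + 1)^2*(p + 3)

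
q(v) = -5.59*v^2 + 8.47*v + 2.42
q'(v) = 8.47 - 11.18*v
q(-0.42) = -2.12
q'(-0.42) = 13.17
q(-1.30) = -18.04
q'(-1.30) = 23.00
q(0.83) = 5.60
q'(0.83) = -0.81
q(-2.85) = -67.12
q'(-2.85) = 40.33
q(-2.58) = -56.64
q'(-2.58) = 37.31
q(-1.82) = -31.51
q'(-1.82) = 28.82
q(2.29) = -7.50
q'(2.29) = -17.13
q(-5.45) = -209.78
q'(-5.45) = 69.40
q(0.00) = 2.42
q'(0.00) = 8.47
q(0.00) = 2.42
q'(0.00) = 8.47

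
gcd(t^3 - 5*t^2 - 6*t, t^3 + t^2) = t^2 + t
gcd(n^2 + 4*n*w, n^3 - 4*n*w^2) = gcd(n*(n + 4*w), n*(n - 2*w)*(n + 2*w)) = n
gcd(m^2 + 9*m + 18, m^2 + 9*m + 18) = m^2 + 9*m + 18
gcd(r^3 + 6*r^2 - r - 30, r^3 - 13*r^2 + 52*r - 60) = r - 2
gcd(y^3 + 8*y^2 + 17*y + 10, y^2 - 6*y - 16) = y + 2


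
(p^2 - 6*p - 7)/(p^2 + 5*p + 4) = (p - 7)/(p + 4)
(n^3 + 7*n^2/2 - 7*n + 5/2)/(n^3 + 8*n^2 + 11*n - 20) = (n - 1/2)/(n + 4)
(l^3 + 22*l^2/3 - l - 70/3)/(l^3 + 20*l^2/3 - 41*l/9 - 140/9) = 3*(l + 2)/(3*l + 4)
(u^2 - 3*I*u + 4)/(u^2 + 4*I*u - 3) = (u - 4*I)/(u + 3*I)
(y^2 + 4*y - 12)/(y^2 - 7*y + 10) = (y + 6)/(y - 5)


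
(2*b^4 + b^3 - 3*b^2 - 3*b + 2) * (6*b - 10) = 12*b^5 - 14*b^4 - 28*b^3 + 12*b^2 + 42*b - 20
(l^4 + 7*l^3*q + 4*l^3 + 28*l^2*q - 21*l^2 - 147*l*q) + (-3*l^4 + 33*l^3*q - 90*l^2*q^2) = -2*l^4 + 40*l^3*q + 4*l^3 - 90*l^2*q^2 + 28*l^2*q - 21*l^2 - 147*l*q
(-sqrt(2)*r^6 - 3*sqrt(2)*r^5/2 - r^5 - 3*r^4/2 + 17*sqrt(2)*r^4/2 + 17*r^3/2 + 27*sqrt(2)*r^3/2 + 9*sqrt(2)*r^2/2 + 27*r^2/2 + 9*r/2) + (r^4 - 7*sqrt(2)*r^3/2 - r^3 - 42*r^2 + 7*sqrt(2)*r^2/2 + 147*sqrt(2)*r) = -sqrt(2)*r^6 - 3*sqrt(2)*r^5/2 - r^5 - r^4/2 + 17*sqrt(2)*r^4/2 + 15*r^3/2 + 10*sqrt(2)*r^3 - 57*r^2/2 + 8*sqrt(2)*r^2 + 9*r/2 + 147*sqrt(2)*r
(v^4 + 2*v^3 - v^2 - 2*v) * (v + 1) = v^5 + 3*v^4 + v^3 - 3*v^2 - 2*v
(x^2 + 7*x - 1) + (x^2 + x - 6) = 2*x^2 + 8*x - 7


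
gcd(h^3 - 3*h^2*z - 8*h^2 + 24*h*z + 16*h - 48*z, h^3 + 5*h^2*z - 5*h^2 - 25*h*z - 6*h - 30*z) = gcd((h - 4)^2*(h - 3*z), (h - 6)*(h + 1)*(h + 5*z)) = 1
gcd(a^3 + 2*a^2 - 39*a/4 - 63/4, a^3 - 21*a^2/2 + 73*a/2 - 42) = a - 3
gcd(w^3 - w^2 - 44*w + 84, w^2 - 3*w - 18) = w - 6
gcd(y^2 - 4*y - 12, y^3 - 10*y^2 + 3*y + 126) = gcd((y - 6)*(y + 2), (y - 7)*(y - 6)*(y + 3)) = y - 6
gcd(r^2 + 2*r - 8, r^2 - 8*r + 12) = r - 2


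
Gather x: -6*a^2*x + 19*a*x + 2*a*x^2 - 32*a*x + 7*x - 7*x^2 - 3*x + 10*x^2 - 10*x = x^2*(2*a + 3) + x*(-6*a^2 - 13*a - 6)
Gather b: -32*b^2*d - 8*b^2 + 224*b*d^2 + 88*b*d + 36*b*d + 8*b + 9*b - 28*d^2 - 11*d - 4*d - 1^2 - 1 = b^2*(-32*d - 8) + b*(224*d^2 + 124*d + 17) - 28*d^2 - 15*d - 2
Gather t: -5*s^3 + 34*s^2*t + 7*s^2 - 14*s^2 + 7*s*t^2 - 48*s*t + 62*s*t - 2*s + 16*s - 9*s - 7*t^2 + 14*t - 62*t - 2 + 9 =-5*s^3 - 7*s^2 + 5*s + t^2*(7*s - 7) + t*(34*s^2 + 14*s - 48) + 7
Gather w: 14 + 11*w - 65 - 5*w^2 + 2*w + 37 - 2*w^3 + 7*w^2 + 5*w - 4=-2*w^3 + 2*w^2 + 18*w - 18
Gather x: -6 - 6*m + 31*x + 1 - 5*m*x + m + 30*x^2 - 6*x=-5*m + 30*x^2 + x*(25 - 5*m) - 5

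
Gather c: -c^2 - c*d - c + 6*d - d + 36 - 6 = -c^2 + c*(-d - 1) + 5*d + 30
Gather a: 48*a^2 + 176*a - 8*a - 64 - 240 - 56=48*a^2 + 168*a - 360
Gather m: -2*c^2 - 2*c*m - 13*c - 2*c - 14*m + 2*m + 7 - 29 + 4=-2*c^2 - 15*c + m*(-2*c - 12) - 18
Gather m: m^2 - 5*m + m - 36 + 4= m^2 - 4*m - 32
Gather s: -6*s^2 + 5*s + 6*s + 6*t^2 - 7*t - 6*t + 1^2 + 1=-6*s^2 + 11*s + 6*t^2 - 13*t + 2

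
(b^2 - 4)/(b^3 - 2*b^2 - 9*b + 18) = (b + 2)/(b^2 - 9)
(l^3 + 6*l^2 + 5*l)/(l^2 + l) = l + 5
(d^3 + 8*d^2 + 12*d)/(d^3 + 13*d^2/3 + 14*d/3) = 3*(d + 6)/(3*d + 7)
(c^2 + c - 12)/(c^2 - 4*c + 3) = (c + 4)/(c - 1)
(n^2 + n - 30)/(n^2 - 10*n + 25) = (n + 6)/(n - 5)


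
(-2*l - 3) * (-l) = 2*l^2 + 3*l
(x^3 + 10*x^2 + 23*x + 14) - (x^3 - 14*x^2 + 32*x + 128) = 24*x^2 - 9*x - 114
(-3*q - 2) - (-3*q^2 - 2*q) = 3*q^2 - q - 2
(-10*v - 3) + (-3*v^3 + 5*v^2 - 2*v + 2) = -3*v^3 + 5*v^2 - 12*v - 1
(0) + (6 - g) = 6 - g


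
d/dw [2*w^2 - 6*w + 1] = 4*w - 6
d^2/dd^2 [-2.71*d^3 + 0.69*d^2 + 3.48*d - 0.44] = 1.38 - 16.26*d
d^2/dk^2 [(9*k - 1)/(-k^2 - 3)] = 2*(4*k^2*(1 - 9*k) + (27*k - 1)*(k^2 + 3))/(k^2 + 3)^3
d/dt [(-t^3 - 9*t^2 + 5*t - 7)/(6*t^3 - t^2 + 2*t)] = (55*t^4 - 64*t^3 + 113*t^2 - 14*t + 14)/(t^2*(36*t^4 - 12*t^3 + 25*t^2 - 4*t + 4))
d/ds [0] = 0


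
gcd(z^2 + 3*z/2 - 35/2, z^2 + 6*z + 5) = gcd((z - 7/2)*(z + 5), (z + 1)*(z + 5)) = z + 5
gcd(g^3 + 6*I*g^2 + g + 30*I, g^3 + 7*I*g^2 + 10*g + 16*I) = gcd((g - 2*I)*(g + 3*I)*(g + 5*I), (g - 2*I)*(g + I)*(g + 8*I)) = g - 2*I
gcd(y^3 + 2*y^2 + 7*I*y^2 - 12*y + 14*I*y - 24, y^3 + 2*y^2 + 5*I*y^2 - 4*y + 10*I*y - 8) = y^2 + y*(2 + 4*I) + 8*I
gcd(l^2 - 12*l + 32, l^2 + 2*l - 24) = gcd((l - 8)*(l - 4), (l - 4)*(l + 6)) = l - 4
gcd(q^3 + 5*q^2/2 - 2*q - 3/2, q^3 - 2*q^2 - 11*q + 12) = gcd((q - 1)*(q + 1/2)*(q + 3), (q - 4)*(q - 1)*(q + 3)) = q^2 + 2*q - 3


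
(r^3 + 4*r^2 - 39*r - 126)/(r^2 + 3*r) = r + 1 - 42/r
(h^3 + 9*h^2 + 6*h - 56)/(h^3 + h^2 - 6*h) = (h^2 + 11*h + 28)/(h*(h + 3))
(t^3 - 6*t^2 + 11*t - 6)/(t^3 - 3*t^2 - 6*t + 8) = (t^2 - 5*t + 6)/(t^2 - 2*t - 8)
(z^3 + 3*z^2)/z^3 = (z + 3)/z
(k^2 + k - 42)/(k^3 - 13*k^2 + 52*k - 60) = (k + 7)/(k^2 - 7*k + 10)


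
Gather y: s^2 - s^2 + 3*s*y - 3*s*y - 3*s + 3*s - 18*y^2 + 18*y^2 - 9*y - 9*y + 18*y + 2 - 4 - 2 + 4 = 0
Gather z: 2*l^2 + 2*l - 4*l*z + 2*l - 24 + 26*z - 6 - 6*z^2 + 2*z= 2*l^2 + 4*l - 6*z^2 + z*(28 - 4*l) - 30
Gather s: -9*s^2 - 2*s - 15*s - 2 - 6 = -9*s^2 - 17*s - 8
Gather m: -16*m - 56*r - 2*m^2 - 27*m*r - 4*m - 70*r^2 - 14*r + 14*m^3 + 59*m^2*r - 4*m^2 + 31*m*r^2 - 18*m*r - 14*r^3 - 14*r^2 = 14*m^3 + m^2*(59*r - 6) + m*(31*r^2 - 45*r - 20) - 14*r^3 - 84*r^2 - 70*r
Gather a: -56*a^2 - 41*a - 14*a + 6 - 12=-56*a^2 - 55*a - 6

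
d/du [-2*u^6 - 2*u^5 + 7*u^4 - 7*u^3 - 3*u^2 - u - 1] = -12*u^5 - 10*u^4 + 28*u^3 - 21*u^2 - 6*u - 1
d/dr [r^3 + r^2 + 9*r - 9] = 3*r^2 + 2*r + 9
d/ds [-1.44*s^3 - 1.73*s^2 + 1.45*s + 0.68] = -4.32*s^2 - 3.46*s + 1.45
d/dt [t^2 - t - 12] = 2*t - 1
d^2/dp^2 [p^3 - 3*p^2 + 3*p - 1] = 6*p - 6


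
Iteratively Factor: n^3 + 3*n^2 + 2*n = (n + 1)*(n^2 + 2*n) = (n + 1)*(n + 2)*(n)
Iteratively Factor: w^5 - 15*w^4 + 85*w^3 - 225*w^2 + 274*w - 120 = (w - 5)*(w^4 - 10*w^3 + 35*w^2 - 50*w + 24) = (w - 5)*(w - 3)*(w^3 - 7*w^2 + 14*w - 8) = (w - 5)*(w - 3)*(w - 2)*(w^2 - 5*w + 4) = (w - 5)*(w - 4)*(w - 3)*(w - 2)*(w - 1)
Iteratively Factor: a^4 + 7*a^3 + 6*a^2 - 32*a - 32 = (a + 4)*(a^3 + 3*a^2 - 6*a - 8) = (a - 2)*(a + 4)*(a^2 + 5*a + 4) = (a - 2)*(a + 1)*(a + 4)*(a + 4)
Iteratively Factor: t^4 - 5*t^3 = (t)*(t^3 - 5*t^2) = t*(t - 5)*(t^2) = t^2*(t - 5)*(t)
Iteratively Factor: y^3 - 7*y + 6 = (y + 3)*(y^2 - 3*y + 2) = (y - 2)*(y + 3)*(y - 1)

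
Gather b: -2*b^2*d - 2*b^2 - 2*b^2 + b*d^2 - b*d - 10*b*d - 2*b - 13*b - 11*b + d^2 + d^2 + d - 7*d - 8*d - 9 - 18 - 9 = b^2*(-2*d - 4) + b*(d^2 - 11*d - 26) + 2*d^2 - 14*d - 36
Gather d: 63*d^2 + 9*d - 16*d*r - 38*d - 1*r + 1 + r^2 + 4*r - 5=63*d^2 + d*(-16*r - 29) + r^2 + 3*r - 4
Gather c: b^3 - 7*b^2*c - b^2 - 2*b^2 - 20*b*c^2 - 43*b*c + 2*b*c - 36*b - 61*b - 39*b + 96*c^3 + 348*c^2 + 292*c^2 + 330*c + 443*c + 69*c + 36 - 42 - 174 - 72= b^3 - 3*b^2 - 136*b + 96*c^3 + c^2*(640 - 20*b) + c*(-7*b^2 - 41*b + 842) - 252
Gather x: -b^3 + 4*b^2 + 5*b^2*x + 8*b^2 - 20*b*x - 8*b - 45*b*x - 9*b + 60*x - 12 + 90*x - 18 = -b^3 + 12*b^2 - 17*b + x*(5*b^2 - 65*b + 150) - 30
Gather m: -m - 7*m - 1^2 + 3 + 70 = 72 - 8*m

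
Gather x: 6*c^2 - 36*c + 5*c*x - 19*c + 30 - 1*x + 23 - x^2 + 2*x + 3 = 6*c^2 - 55*c - x^2 + x*(5*c + 1) + 56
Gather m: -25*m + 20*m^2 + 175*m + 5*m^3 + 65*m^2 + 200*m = 5*m^3 + 85*m^2 + 350*m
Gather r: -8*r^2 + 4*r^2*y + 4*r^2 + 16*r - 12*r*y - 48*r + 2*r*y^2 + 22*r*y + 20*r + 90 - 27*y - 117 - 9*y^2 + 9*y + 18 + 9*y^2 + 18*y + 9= r^2*(4*y - 4) + r*(2*y^2 + 10*y - 12)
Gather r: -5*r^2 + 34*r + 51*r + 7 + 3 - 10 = -5*r^2 + 85*r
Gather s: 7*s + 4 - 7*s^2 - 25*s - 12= -7*s^2 - 18*s - 8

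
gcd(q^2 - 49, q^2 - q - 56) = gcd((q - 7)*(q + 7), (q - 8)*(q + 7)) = q + 7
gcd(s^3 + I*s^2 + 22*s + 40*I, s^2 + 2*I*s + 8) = s + 4*I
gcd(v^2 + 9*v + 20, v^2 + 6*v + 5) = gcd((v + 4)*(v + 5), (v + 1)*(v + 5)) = v + 5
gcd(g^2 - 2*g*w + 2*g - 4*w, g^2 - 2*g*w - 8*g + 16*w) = -g + 2*w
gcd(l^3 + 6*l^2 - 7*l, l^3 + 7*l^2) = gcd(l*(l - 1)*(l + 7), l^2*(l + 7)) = l^2 + 7*l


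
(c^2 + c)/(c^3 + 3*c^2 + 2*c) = 1/(c + 2)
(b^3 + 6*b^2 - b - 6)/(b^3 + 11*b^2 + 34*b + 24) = (b - 1)/(b + 4)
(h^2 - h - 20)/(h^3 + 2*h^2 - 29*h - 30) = (h + 4)/(h^2 + 7*h + 6)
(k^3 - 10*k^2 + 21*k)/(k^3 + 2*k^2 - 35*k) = (k^2 - 10*k + 21)/(k^2 + 2*k - 35)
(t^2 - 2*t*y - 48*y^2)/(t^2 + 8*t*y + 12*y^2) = (t - 8*y)/(t + 2*y)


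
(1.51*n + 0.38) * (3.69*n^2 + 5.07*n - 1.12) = 5.5719*n^3 + 9.0579*n^2 + 0.2354*n - 0.4256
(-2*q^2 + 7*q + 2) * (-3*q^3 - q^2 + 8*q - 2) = 6*q^5 - 19*q^4 - 29*q^3 + 58*q^2 + 2*q - 4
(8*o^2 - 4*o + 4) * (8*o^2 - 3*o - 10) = 64*o^4 - 56*o^3 - 36*o^2 + 28*o - 40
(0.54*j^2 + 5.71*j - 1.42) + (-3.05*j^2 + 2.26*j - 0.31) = -2.51*j^2 + 7.97*j - 1.73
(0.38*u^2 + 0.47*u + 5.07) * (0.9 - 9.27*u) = -3.5226*u^3 - 4.0149*u^2 - 46.5759*u + 4.563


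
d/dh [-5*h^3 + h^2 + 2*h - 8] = -15*h^2 + 2*h + 2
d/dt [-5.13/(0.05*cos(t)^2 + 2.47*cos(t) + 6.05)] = -(0.513*cos(t) + 12.6711)*sin(t)/(0.05*cos(t)^2 + 2.47*cos(t) + 6.05)^2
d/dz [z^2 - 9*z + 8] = 2*z - 9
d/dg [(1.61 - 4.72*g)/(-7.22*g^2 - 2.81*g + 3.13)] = (-34.0784*g^2 + 23.2484*g - 10.2495)/(52.1284*g^4 + 40.5764*g^3 - 37.3011*g^2 - 17.5906*g + 9.7969)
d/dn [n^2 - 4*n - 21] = 2*n - 4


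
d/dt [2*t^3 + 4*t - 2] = 6*t^2 + 4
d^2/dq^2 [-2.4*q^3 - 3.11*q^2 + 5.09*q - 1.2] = -14.4*q - 6.22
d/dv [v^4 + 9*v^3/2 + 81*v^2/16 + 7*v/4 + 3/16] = 4*v^3 + 27*v^2/2 + 81*v/8 + 7/4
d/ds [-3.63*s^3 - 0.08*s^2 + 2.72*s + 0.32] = -10.89*s^2 - 0.16*s + 2.72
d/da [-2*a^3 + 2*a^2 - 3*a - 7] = -6*a^2 + 4*a - 3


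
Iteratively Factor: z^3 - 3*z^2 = (z)*(z^2 - 3*z) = z^2*(z - 3)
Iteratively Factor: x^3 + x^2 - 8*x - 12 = (x + 2)*(x^2 - x - 6) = (x + 2)^2*(x - 3)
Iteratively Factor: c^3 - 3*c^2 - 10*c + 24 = (c + 3)*(c^2 - 6*c + 8) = (c - 4)*(c + 3)*(c - 2)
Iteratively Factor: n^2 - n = (n)*(n - 1)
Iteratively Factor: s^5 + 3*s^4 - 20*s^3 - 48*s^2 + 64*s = (s + 4)*(s^4 - s^3 - 16*s^2 + 16*s) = (s - 1)*(s + 4)*(s^3 - 16*s) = (s - 1)*(s + 4)^2*(s^2 - 4*s) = s*(s - 1)*(s + 4)^2*(s - 4)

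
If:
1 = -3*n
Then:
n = -1/3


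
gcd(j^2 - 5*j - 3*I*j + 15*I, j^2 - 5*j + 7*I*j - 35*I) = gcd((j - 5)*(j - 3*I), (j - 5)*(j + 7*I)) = j - 5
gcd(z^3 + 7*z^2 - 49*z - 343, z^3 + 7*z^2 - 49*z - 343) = z^3 + 7*z^2 - 49*z - 343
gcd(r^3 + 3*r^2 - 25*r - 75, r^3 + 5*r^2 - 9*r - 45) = r^2 + 8*r + 15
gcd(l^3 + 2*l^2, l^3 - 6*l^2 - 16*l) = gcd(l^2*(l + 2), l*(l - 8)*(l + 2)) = l^2 + 2*l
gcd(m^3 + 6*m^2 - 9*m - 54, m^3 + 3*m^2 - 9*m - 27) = m^2 - 9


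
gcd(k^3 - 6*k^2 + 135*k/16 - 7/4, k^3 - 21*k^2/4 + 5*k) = k - 4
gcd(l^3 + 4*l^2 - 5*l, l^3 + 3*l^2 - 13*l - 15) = l + 5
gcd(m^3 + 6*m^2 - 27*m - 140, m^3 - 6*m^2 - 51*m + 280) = m^2 + 2*m - 35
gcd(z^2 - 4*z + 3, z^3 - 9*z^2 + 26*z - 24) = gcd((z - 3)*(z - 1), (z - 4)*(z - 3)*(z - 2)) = z - 3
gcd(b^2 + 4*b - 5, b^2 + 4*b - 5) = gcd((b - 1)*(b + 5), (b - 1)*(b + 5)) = b^2 + 4*b - 5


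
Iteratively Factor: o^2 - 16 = (o - 4)*(o + 4)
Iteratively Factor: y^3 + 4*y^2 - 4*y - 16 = (y - 2)*(y^2 + 6*y + 8) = (y - 2)*(y + 2)*(y + 4)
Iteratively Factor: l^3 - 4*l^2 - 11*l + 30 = (l - 5)*(l^2 + l - 6) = (l - 5)*(l - 2)*(l + 3)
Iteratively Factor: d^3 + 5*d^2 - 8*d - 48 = (d + 4)*(d^2 + d - 12) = (d + 4)^2*(d - 3)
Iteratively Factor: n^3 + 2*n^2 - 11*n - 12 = (n - 3)*(n^2 + 5*n + 4) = (n - 3)*(n + 4)*(n + 1)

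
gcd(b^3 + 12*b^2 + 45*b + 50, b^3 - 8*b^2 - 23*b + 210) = b + 5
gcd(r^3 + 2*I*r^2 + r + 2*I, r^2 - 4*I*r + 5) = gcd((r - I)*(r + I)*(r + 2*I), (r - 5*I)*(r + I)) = r + I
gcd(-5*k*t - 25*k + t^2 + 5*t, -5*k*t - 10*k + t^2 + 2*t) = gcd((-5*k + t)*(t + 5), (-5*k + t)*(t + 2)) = -5*k + t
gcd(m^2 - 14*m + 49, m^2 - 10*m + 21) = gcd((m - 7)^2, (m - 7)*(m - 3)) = m - 7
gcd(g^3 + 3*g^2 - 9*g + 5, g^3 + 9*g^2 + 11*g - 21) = g - 1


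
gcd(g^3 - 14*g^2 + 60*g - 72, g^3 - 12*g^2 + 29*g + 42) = g - 6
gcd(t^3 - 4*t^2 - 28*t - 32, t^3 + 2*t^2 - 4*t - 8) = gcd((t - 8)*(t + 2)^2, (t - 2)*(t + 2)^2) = t^2 + 4*t + 4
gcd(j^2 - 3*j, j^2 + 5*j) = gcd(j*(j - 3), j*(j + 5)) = j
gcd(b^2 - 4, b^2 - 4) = b^2 - 4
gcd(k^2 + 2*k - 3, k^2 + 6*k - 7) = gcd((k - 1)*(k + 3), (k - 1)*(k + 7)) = k - 1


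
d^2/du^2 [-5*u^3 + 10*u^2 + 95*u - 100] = 20 - 30*u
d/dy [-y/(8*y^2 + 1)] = (8*y^2 - 1)/(8*y^2 + 1)^2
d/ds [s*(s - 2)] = 2*s - 2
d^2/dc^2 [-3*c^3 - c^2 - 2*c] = -18*c - 2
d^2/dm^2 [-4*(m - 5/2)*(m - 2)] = -8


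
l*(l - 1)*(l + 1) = l^3 - l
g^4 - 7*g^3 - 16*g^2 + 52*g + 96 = (g - 8)*(g - 3)*(g + 2)^2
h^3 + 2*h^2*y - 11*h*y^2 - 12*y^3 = (h - 3*y)*(h + y)*(h + 4*y)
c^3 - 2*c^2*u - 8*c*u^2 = c*(c - 4*u)*(c + 2*u)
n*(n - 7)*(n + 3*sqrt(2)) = n^3 - 7*n^2 + 3*sqrt(2)*n^2 - 21*sqrt(2)*n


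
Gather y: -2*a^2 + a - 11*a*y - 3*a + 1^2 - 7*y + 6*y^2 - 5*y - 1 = -2*a^2 - 2*a + 6*y^2 + y*(-11*a - 12)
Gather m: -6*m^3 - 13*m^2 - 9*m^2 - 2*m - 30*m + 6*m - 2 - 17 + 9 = -6*m^3 - 22*m^2 - 26*m - 10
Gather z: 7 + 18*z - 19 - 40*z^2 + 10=-40*z^2 + 18*z - 2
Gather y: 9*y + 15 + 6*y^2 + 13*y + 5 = 6*y^2 + 22*y + 20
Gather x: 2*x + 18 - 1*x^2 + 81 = -x^2 + 2*x + 99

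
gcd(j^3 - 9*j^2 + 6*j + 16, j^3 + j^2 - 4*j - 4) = j^2 - j - 2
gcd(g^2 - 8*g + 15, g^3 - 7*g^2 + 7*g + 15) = g^2 - 8*g + 15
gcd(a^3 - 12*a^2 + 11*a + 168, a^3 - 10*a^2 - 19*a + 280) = a^2 - 15*a + 56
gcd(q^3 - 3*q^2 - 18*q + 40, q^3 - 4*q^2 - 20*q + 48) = q^2 + 2*q - 8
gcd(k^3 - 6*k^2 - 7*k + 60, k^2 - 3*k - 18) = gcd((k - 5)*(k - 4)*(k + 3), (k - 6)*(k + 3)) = k + 3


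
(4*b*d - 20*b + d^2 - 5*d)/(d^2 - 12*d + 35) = (4*b + d)/(d - 7)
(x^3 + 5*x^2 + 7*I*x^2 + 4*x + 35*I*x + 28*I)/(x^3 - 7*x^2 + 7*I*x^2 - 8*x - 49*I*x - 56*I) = (x + 4)/(x - 8)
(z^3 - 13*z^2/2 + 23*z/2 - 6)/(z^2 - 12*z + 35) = (2*z^3 - 13*z^2 + 23*z - 12)/(2*(z^2 - 12*z + 35))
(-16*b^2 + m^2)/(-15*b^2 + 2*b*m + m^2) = (-16*b^2 + m^2)/(-15*b^2 + 2*b*m + m^2)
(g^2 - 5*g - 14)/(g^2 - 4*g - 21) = (g + 2)/(g + 3)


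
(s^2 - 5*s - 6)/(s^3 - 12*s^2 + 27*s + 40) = (s - 6)/(s^2 - 13*s + 40)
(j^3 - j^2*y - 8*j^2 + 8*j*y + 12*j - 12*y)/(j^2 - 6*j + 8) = (j^2 - j*y - 6*j + 6*y)/(j - 4)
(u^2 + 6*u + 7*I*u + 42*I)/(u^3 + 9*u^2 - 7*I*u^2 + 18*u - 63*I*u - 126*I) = (u + 7*I)/(u^2 + u*(3 - 7*I) - 21*I)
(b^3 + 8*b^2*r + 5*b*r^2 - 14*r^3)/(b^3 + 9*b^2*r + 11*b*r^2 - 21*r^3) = (b + 2*r)/(b + 3*r)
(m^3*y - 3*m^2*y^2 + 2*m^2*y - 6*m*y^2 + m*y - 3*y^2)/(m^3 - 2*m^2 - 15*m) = y*(-m^3 + 3*m^2*y - 2*m^2 + 6*m*y - m + 3*y)/(m*(-m^2 + 2*m + 15))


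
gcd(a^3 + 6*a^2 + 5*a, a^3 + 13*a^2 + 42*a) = a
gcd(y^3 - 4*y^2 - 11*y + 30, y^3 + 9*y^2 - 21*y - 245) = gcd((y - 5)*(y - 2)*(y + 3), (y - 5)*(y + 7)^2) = y - 5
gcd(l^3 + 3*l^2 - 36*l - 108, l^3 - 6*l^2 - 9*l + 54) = l^2 - 3*l - 18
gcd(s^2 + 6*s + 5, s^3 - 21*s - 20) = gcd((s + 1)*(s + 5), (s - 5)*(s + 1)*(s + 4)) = s + 1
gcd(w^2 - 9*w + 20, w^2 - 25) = w - 5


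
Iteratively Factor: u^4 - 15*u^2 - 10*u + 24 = (u - 1)*(u^3 + u^2 - 14*u - 24) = (u - 4)*(u - 1)*(u^2 + 5*u + 6) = (u - 4)*(u - 1)*(u + 2)*(u + 3)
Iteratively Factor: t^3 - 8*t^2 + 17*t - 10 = (t - 2)*(t^2 - 6*t + 5) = (t - 2)*(t - 1)*(t - 5)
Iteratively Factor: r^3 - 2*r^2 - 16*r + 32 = (r - 4)*(r^2 + 2*r - 8) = (r - 4)*(r - 2)*(r + 4)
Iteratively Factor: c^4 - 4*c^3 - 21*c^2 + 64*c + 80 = (c + 4)*(c^3 - 8*c^2 + 11*c + 20) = (c - 4)*(c + 4)*(c^2 - 4*c - 5) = (c - 4)*(c + 1)*(c + 4)*(c - 5)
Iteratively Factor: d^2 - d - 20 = (d - 5)*(d + 4)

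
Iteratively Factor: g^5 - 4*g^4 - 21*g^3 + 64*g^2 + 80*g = (g)*(g^4 - 4*g^3 - 21*g^2 + 64*g + 80) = g*(g - 4)*(g^3 - 21*g - 20) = g*(g - 4)*(g + 4)*(g^2 - 4*g - 5) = g*(g - 4)*(g + 1)*(g + 4)*(g - 5)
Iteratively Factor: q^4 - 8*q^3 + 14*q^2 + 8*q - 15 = (q - 5)*(q^3 - 3*q^2 - q + 3) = (q - 5)*(q - 1)*(q^2 - 2*q - 3) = (q - 5)*(q - 1)*(q + 1)*(q - 3)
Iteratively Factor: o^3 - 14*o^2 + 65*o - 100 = (o - 5)*(o^2 - 9*o + 20) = (o - 5)*(o - 4)*(o - 5)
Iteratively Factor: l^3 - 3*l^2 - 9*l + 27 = (l - 3)*(l^2 - 9) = (l - 3)*(l + 3)*(l - 3)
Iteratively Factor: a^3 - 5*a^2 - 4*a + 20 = (a - 2)*(a^2 - 3*a - 10) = (a - 5)*(a - 2)*(a + 2)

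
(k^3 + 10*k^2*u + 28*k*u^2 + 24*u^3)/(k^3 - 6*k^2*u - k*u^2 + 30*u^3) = (k^2 + 8*k*u + 12*u^2)/(k^2 - 8*k*u + 15*u^2)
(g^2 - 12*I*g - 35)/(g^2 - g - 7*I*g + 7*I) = (g - 5*I)/(g - 1)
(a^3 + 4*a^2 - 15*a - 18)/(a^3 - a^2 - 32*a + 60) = (a^2 - 2*a - 3)/(a^2 - 7*a + 10)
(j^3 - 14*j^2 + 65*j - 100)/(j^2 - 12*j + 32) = (j^2 - 10*j + 25)/(j - 8)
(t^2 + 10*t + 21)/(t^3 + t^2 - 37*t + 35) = (t + 3)/(t^2 - 6*t + 5)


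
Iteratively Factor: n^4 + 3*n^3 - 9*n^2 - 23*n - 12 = (n - 3)*(n^3 + 6*n^2 + 9*n + 4) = (n - 3)*(n + 4)*(n^2 + 2*n + 1) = (n - 3)*(n + 1)*(n + 4)*(n + 1)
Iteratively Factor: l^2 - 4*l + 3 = (l - 1)*(l - 3)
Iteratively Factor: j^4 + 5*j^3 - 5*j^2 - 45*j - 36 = (j - 3)*(j^3 + 8*j^2 + 19*j + 12) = (j - 3)*(j + 4)*(j^2 + 4*j + 3) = (j - 3)*(j + 3)*(j + 4)*(j + 1)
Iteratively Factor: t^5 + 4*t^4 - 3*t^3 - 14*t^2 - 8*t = (t + 1)*(t^4 + 3*t^3 - 6*t^2 - 8*t) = (t + 1)^2*(t^3 + 2*t^2 - 8*t) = (t - 2)*(t + 1)^2*(t^2 + 4*t) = t*(t - 2)*(t + 1)^2*(t + 4)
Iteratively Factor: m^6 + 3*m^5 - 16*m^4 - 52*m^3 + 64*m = (m + 2)*(m^5 + m^4 - 18*m^3 - 16*m^2 + 32*m) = (m - 1)*(m + 2)*(m^4 + 2*m^3 - 16*m^2 - 32*m) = m*(m - 1)*(m + 2)*(m^3 + 2*m^2 - 16*m - 32) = m*(m - 1)*(m + 2)^2*(m^2 - 16) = m*(m - 1)*(m + 2)^2*(m + 4)*(m - 4)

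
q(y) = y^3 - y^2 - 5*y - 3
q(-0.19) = -2.09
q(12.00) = 1521.00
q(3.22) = 3.92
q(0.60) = -6.14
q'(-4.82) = 74.34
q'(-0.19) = -4.51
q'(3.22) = 19.67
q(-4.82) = -114.11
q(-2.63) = -14.96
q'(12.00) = 403.00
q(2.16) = -8.39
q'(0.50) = -5.25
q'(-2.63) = 21.01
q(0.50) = -5.62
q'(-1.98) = 10.72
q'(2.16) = 4.68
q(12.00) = 1521.00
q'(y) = 3*y^2 - 2*y - 5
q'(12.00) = 403.00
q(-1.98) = -4.78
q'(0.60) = -5.12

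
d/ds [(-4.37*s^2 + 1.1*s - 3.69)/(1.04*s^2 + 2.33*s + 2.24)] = (-11.3261*s^2 - 11.9024*s + 11.0617)/(1.0816*s^4 + 4.8464*s^3 + 10.0881*s^2 + 10.4384*s + 5.0176)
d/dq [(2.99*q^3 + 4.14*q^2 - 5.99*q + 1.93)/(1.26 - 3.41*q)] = (-20.3918*q^3 - 2.8152*q^2 + 10.4328*q - 0.966100000000001)/(11.6281*q^2 - 8.5932*q + 1.5876)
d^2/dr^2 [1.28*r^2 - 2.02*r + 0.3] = 2.56000000000000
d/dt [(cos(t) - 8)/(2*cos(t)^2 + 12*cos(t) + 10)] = (cos(t)^2 - 16*cos(t) - 53)*sin(t)/(2*(cos(t)^2 + 6*cos(t) + 5)^2)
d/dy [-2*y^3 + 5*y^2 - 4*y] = -6*y^2 + 10*y - 4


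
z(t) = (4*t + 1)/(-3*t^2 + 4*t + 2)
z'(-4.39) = 0.04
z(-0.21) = 0.16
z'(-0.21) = 3.10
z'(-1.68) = 0.16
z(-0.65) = 0.86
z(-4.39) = 0.23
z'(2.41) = 2.63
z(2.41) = -1.84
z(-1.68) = 0.43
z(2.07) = -3.60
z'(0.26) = 0.79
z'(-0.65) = 1.48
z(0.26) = 0.72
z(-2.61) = 0.33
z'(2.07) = 10.23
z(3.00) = -1.00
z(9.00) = -0.18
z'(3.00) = 0.77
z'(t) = (4*t + 1)*(6*t - 4)/(-3*t^2 + 4*t + 2)^2 + 4/(-3*t^2 + 4*t + 2)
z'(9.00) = 0.02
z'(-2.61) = 0.08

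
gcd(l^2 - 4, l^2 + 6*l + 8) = l + 2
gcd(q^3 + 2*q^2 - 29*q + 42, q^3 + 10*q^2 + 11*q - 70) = q^2 + 5*q - 14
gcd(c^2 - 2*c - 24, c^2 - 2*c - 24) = c^2 - 2*c - 24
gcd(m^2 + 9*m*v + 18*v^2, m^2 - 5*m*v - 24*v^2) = m + 3*v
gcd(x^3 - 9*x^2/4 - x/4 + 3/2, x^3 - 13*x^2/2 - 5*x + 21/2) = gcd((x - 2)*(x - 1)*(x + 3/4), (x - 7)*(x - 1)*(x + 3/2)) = x - 1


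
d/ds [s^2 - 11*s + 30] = 2*s - 11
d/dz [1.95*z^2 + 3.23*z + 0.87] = 3.9*z + 3.23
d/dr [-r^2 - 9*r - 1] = -2*r - 9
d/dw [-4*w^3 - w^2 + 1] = 2*w*(-6*w - 1)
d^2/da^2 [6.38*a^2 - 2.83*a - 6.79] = 12.7600000000000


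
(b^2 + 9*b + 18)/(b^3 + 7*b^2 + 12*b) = (b + 6)/(b*(b + 4))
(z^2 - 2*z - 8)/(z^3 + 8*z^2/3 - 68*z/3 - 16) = 3*(z + 2)/(3*z^2 + 20*z + 12)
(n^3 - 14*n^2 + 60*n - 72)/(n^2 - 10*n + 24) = (n^2 - 8*n + 12)/(n - 4)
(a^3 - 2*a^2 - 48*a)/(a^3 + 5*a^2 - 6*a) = (a - 8)/(a - 1)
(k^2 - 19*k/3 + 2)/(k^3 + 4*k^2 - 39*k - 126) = (k - 1/3)/(k^2 + 10*k + 21)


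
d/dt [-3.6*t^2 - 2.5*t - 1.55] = -7.2*t - 2.5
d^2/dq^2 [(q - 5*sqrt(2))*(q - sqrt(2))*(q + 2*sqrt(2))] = 6*q - 8*sqrt(2)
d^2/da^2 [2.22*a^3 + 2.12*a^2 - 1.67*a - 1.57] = 13.32*a + 4.24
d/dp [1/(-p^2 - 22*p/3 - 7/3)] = 6*(3*p + 11)/(3*p^2 + 22*p + 7)^2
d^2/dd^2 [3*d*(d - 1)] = 6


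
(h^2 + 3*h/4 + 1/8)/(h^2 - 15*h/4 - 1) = (h + 1/2)/(h - 4)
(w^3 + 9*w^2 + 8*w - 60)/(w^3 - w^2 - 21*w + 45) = (w^2 + 4*w - 12)/(w^2 - 6*w + 9)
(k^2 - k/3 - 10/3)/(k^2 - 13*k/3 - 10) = (k - 2)/(k - 6)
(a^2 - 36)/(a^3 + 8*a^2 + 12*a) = (a - 6)/(a*(a + 2))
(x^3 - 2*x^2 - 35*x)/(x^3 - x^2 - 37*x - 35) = x/(x + 1)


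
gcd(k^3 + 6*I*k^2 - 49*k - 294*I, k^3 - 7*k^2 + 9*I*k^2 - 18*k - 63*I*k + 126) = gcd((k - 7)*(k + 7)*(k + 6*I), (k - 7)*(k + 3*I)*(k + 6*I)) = k^2 + k*(-7 + 6*I) - 42*I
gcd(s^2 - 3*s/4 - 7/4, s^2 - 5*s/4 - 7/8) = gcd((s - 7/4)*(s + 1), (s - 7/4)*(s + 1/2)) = s - 7/4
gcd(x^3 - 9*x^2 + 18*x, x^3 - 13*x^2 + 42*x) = x^2 - 6*x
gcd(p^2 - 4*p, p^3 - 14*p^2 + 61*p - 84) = p - 4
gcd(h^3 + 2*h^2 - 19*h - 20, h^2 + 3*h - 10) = h + 5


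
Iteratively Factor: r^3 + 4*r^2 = (r)*(r^2 + 4*r) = r^2*(r + 4)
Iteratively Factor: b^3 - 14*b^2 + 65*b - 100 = (b - 5)*(b^2 - 9*b + 20) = (b - 5)^2*(b - 4)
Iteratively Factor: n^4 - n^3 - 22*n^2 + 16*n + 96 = (n - 4)*(n^3 + 3*n^2 - 10*n - 24) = (n - 4)*(n - 3)*(n^2 + 6*n + 8) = (n - 4)*(n - 3)*(n + 4)*(n + 2)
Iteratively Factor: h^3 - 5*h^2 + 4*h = (h)*(h^2 - 5*h + 4) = h*(h - 4)*(h - 1)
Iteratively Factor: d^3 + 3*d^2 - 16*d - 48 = (d + 4)*(d^2 - d - 12) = (d - 4)*(d + 4)*(d + 3)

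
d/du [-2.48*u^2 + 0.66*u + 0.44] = 0.66 - 4.96*u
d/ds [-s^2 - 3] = -2*s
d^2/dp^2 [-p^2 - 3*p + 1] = -2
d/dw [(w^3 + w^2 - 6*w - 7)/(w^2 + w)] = (w^4 + 2*w^3 + 7*w^2 + 14*w + 7)/(w^2*(w^2 + 2*w + 1))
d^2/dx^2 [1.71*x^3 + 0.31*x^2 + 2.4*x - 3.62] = 10.26*x + 0.62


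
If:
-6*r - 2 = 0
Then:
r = -1/3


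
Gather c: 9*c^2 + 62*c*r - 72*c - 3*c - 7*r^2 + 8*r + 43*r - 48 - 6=9*c^2 + c*(62*r - 75) - 7*r^2 + 51*r - 54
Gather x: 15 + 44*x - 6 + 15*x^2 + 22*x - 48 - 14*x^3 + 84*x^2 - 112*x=-14*x^3 + 99*x^2 - 46*x - 39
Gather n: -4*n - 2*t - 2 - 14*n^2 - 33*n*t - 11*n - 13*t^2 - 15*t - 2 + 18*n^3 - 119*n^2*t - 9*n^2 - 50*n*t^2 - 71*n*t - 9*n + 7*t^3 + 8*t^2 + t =18*n^3 + n^2*(-119*t - 23) + n*(-50*t^2 - 104*t - 24) + 7*t^3 - 5*t^2 - 16*t - 4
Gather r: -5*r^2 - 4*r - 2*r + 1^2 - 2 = -5*r^2 - 6*r - 1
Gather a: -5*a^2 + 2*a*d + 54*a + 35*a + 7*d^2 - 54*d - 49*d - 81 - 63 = -5*a^2 + a*(2*d + 89) + 7*d^2 - 103*d - 144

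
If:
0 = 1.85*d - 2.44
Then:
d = 1.32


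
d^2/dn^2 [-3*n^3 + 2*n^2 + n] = 4 - 18*n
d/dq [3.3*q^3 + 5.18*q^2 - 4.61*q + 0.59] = 9.9*q^2 + 10.36*q - 4.61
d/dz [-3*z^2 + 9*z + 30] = 9 - 6*z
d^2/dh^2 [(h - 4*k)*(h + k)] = 2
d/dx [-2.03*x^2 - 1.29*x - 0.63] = -4.06*x - 1.29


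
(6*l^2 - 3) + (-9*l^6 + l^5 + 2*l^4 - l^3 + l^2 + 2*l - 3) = -9*l^6 + l^5 + 2*l^4 - l^3 + 7*l^2 + 2*l - 6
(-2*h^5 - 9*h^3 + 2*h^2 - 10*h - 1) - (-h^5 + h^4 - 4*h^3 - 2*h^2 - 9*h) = -h^5 - h^4 - 5*h^3 + 4*h^2 - h - 1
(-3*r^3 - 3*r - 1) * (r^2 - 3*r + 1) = -3*r^5 + 9*r^4 - 6*r^3 + 8*r^2 - 1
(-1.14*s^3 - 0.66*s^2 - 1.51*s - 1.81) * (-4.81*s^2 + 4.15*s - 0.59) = 5.4834*s^5 - 1.5564*s^4 + 5.1967*s^3 + 2.829*s^2 - 6.6206*s + 1.0679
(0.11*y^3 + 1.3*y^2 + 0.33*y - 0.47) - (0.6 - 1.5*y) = 0.11*y^3 + 1.3*y^2 + 1.83*y - 1.07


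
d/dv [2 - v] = -1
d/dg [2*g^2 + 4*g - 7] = 4*g + 4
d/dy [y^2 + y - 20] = 2*y + 1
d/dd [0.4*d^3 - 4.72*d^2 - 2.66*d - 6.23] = 1.2*d^2 - 9.44*d - 2.66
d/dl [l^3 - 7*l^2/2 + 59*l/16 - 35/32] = 3*l^2 - 7*l + 59/16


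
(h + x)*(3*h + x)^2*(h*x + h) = 9*h^4*x + 9*h^4 + 15*h^3*x^2 + 15*h^3*x + 7*h^2*x^3 + 7*h^2*x^2 + h*x^4 + h*x^3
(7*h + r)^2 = 49*h^2 + 14*h*r + r^2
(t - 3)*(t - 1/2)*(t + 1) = t^3 - 5*t^2/2 - 2*t + 3/2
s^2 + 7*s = s*(s + 7)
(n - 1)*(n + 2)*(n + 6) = n^3 + 7*n^2 + 4*n - 12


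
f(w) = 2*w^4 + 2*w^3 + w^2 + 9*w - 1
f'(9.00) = 6345.00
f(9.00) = 14741.00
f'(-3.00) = -159.00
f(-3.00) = 89.00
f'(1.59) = 59.51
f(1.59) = 36.66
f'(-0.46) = 8.57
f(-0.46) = -5.03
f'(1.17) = 32.37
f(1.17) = 17.85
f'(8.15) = 4754.58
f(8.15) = 10045.36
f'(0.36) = 10.87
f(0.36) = 2.50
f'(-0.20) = 8.78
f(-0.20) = -2.77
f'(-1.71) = -16.88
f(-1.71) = -6.37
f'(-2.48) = -81.08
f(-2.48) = 27.98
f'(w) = 8*w^3 + 6*w^2 + 2*w + 9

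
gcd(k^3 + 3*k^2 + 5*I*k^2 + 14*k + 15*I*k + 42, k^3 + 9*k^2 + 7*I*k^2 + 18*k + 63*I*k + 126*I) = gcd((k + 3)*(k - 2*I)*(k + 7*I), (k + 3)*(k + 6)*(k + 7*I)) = k^2 + k*(3 + 7*I) + 21*I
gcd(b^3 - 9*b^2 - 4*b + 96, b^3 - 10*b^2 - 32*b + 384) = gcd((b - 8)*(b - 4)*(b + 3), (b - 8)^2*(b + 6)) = b - 8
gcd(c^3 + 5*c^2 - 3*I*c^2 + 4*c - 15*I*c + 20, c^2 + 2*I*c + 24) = c - 4*I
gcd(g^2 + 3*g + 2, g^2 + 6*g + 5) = g + 1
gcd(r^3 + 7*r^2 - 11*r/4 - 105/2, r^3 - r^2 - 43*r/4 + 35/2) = r^2 + r - 35/4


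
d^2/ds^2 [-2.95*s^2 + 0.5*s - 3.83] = -5.90000000000000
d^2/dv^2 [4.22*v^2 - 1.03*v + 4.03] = 8.44000000000000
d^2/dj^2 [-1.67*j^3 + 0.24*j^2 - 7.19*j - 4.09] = 0.48 - 10.02*j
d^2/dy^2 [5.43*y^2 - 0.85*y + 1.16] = 10.8600000000000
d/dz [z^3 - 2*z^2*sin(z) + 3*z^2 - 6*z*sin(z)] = -2*z^2*cos(z) + 3*z^2 - 4*z*sin(z) - 6*z*cos(z) + 6*z - 6*sin(z)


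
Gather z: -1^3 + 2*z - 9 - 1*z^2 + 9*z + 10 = -z^2 + 11*z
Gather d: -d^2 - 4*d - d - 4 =-d^2 - 5*d - 4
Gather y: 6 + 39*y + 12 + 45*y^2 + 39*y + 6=45*y^2 + 78*y + 24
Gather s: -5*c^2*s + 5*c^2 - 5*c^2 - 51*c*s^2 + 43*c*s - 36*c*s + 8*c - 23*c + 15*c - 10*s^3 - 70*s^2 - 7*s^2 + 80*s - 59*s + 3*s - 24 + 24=-10*s^3 + s^2*(-51*c - 77) + s*(-5*c^2 + 7*c + 24)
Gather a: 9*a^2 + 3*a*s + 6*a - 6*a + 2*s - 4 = 9*a^2 + 3*a*s + 2*s - 4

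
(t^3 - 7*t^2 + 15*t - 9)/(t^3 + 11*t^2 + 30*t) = (t^3 - 7*t^2 + 15*t - 9)/(t*(t^2 + 11*t + 30))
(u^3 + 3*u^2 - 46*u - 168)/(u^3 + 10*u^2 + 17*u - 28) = (u^2 - u - 42)/(u^2 + 6*u - 7)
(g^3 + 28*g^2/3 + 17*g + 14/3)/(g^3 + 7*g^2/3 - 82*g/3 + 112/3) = (3*g^2 + 7*g + 2)/(3*g^2 - 14*g + 16)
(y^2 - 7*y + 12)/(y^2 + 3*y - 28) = (y - 3)/(y + 7)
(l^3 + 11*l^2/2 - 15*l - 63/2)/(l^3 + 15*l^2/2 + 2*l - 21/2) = (l - 3)/(l - 1)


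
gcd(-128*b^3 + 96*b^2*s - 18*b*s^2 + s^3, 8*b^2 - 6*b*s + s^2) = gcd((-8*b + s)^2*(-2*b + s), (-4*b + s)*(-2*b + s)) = -2*b + s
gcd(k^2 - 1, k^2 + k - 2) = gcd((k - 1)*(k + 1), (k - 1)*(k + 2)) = k - 1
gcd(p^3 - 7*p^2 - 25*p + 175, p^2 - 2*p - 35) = p^2 - 2*p - 35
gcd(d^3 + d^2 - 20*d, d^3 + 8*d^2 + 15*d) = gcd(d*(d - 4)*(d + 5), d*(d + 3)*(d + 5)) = d^2 + 5*d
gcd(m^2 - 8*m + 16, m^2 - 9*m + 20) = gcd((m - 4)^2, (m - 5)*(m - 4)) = m - 4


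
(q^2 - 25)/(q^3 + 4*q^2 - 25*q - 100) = 1/(q + 4)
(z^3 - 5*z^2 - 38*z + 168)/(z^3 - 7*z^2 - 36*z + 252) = (z - 4)/(z - 6)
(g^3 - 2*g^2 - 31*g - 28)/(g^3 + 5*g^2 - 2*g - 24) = (g^2 - 6*g - 7)/(g^2 + g - 6)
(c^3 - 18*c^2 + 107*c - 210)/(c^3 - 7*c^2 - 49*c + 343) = (c^2 - 11*c + 30)/(c^2 - 49)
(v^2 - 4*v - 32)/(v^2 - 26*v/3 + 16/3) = 3*(v + 4)/(3*v - 2)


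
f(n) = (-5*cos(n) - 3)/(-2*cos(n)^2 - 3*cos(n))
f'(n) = (-4*sin(n)*cos(n) - 3*sin(n))*(-5*cos(n) - 3)/(-2*cos(n)^2 - 3*cos(n))^2 + 5*sin(n)/(-2*cos(n)^2 - 3*cos(n)) = (10*sin(n) + 9*sin(n)/cos(n)^2 + 12*tan(n))/(2*cos(n) + 3)^2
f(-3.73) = 1.04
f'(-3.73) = 2.67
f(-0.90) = 2.32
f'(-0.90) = -2.29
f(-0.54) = 1.80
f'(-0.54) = -0.84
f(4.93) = 5.51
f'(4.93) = -21.45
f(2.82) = 1.67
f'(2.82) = 1.91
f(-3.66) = 1.22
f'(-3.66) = 2.52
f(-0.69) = 1.96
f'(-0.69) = -1.26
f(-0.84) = 2.19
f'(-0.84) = -1.91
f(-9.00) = 1.45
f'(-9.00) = -2.28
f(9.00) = 1.45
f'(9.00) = 2.28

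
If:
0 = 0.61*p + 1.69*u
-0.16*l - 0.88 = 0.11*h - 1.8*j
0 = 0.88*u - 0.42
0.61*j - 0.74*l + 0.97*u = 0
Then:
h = 18.3964232488823*l - 20.4190489093619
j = 1.21311475409836*l - 0.758941877794337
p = -1.32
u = 0.48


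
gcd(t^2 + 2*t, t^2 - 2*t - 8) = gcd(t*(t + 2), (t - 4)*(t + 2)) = t + 2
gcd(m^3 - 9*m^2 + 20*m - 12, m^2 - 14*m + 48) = m - 6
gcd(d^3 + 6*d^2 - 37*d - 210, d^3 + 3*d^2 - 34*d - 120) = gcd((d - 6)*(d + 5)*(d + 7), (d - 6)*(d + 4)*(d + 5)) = d^2 - d - 30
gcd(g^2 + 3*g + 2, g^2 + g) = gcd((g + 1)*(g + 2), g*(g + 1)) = g + 1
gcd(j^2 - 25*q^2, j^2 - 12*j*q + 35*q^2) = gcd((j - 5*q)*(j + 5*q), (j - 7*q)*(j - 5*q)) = -j + 5*q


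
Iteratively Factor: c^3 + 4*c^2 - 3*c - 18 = (c - 2)*(c^2 + 6*c + 9) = (c - 2)*(c + 3)*(c + 3)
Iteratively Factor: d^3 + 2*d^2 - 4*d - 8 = (d - 2)*(d^2 + 4*d + 4) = (d - 2)*(d + 2)*(d + 2)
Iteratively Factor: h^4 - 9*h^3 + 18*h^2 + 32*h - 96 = (h - 4)*(h^3 - 5*h^2 - 2*h + 24) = (h - 4)*(h - 3)*(h^2 - 2*h - 8) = (h - 4)*(h - 3)*(h + 2)*(h - 4)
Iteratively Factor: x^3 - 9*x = (x + 3)*(x^2 - 3*x) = x*(x + 3)*(x - 3)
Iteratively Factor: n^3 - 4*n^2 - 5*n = (n)*(n^2 - 4*n - 5) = n*(n - 5)*(n + 1)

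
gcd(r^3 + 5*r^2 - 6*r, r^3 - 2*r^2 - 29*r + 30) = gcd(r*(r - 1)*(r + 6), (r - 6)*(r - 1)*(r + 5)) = r - 1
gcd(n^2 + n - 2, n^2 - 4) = n + 2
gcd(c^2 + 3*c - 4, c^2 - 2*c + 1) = c - 1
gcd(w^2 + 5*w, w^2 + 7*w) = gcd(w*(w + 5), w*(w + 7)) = w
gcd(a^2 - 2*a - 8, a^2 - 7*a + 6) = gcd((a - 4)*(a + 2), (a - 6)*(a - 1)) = 1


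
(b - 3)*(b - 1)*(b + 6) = b^3 + 2*b^2 - 21*b + 18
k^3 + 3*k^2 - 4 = (k - 1)*(k + 2)^2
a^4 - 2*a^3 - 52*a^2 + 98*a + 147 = (a - 7)*(a - 3)*(a + 1)*(a + 7)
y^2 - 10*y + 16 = (y - 8)*(y - 2)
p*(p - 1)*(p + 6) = p^3 + 5*p^2 - 6*p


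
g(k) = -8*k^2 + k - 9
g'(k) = 1 - 16*k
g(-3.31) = -99.96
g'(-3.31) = 53.96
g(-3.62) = -117.46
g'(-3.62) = 58.92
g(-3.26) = -97.28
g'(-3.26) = 53.16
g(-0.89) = -16.23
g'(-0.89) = 15.24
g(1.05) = -16.77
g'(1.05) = -15.80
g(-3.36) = -102.68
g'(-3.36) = 54.76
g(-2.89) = -78.71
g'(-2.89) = 47.24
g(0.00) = -9.00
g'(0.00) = 1.00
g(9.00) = -648.00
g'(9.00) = -143.00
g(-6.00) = -303.00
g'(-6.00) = 97.00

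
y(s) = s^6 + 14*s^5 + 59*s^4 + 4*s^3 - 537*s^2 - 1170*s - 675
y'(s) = 6*s^5 + 70*s^4 + 236*s^3 + 12*s^2 - 1074*s - 1170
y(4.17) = 26148.90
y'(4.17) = 40404.41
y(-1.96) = 47.60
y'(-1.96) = 63.67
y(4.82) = 62464.15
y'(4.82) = 73750.95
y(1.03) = -2361.60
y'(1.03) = -1919.86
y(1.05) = -2399.99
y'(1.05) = -1918.53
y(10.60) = 3968246.07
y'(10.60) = 1956542.91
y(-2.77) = 2.69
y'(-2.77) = 23.79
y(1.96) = -3668.66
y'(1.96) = -245.37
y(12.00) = 7607925.00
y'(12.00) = 3339990.00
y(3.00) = 0.00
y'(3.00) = 9216.00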